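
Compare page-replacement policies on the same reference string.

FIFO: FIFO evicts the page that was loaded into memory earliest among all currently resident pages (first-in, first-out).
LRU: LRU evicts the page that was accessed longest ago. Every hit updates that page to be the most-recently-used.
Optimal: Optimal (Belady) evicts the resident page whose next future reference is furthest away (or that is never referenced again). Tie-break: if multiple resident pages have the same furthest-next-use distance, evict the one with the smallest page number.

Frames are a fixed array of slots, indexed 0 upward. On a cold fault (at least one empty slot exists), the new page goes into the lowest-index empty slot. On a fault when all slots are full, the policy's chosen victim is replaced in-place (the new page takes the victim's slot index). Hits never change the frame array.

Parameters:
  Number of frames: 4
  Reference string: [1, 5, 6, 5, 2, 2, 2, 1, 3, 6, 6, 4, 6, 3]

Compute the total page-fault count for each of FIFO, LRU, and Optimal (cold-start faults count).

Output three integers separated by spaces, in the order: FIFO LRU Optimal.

Answer: 6 7 6

Derivation:
--- FIFO ---
  step 0: ref 1 -> FAULT, frames=[1,-,-,-] (faults so far: 1)
  step 1: ref 5 -> FAULT, frames=[1,5,-,-] (faults so far: 2)
  step 2: ref 6 -> FAULT, frames=[1,5,6,-] (faults so far: 3)
  step 3: ref 5 -> HIT, frames=[1,5,6,-] (faults so far: 3)
  step 4: ref 2 -> FAULT, frames=[1,5,6,2] (faults so far: 4)
  step 5: ref 2 -> HIT, frames=[1,5,6,2] (faults so far: 4)
  step 6: ref 2 -> HIT, frames=[1,5,6,2] (faults so far: 4)
  step 7: ref 1 -> HIT, frames=[1,5,6,2] (faults so far: 4)
  step 8: ref 3 -> FAULT, evict 1, frames=[3,5,6,2] (faults so far: 5)
  step 9: ref 6 -> HIT, frames=[3,5,6,2] (faults so far: 5)
  step 10: ref 6 -> HIT, frames=[3,5,6,2] (faults so far: 5)
  step 11: ref 4 -> FAULT, evict 5, frames=[3,4,6,2] (faults so far: 6)
  step 12: ref 6 -> HIT, frames=[3,4,6,2] (faults so far: 6)
  step 13: ref 3 -> HIT, frames=[3,4,6,2] (faults so far: 6)
  FIFO total faults: 6
--- LRU ---
  step 0: ref 1 -> FAULT, frames=[1,-,-,-] (faults so far: 1)
  step 1: ref 5 -> FAULT, frames=[1,5,-,-] (faults so far: 2)
  step 2: ref 6 -> FAULT, frames=[1,5,6,-] (faults so far: 3)
  step 3: ref 5 -> HIT, frames=[1,5,6,-] (faults so far: 3)
  step 4: ref 2 -> FAULT, frames=[1,5,6,2] (faults so far: 4)
  step 5: ref 2 -> HIT, frames=[1,5,6,2] (faults so far: 4)
  step 6: ref 2 -> HIT, frames=[1,5,6,2] (faults so far: 4)
  step 7: ref 1 -> HIT, frames=[1,5,6,2] (faults so far: 4)
  step 8: ref 3 -> FAULT, evict 6, frames=[1,5,3,2] (faults so far: 5)
  step 9: ref 6 -> FAULT, evict 5, frames=[1,6,3,2] (faults so far: 6)
  step 10: ref 6 -> HIT, frames=[1,6,3,2] (faults so far: 6)
  step 11: ref 4 -> FAULT, evict 2, frames=[1,6,3,4] (faults so far: 7)
  step 12: ref 6 -> HIT, frames=[1,6,3,4] (faults so far: 7)
  step 13: ref 3 -> HIT, frames=[1,6,3,4] (faults so far: 7)
  LRU total faults: 7
--- Optimal ---
  step 0: ref 1 -> FAULT, frames=[1,-,-,-] (faults so far: 1)
  step 1: ref 5 -> FAULT, frames=[1,5,-,-] (faults so far: 2)
  step 2: ref 6 -> FAULT, frames=[1,5,6,-] (faults so far: 3)
  step 3: ref 5 -> HIT, frames=[1,5,6,-] (faults so far: 3)
  step 4: ref 2 -> FAULT, frames=[1,5,6,2] (faults so far: 4)
  step 5: ref 2 -> HIT, frames=[1,5,6,2] (faults so far: 4)
  step 6: ref 2 -> HIT, frames=[1,5,6,2] (faults so far: 4)
  step 7: ref 1 -> HIT, frames=[1,5,6,2] (faults so far: 4)
  step 8: ref 3 -> FAULT, evict 1, frames=[3,5,6,2] (faults so far: 5)
  step 9: ref 6 -> HIT, frames=[3,5,6,2] (faults so far: 5)
  step 10: ref 6 -> HIT, frames=[3,5,6,2] (faults so far: 5)
  step 11: ref 4 -> FAULT, evict 2, frames=[3,5,6,4] (faults so far: 6)
  step 12: ref 6 -> HIT, frames=[3,5,6,4] (faults so far: 6)
  step 13: ref 3 -> HIT, frames=[3,5,6,4] (faults so far: 6)
  Optimal total faults: 6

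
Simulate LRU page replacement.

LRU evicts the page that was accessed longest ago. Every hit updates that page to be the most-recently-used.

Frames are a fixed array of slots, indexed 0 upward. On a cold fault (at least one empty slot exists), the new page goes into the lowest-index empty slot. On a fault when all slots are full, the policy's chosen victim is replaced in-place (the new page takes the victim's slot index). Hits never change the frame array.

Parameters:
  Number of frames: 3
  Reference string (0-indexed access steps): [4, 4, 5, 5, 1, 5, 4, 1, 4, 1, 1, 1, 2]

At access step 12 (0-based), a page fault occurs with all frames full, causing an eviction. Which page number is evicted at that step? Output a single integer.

Answer: 5

Derivation:
Step 0: ref 4 -> FAULT, frames=[4,-,-]
Step 1: ref 4 -> HIT, frames=[4,-,-]
Step 2: ref 5 -> FAULT, frames=[4,5,-]
Step 3: ref 5 -> HIT, frames=[4,5,-]
Step 4: ref 1 -> FAULT, frames=[4,5,1]
Step 5: ref 5 -> HIT, frames=[4,5,1]
Step 6: ref 4 -> HIT, frames=[4,5,1]
Step 7: ref 1 -> HIT, frames=[4,5,1]
Step 8: ref 4 -> HIT, frames=[4,5,1]
Step 9: ref 1 -> HIT, frames=[4,5,1]
Step 10: ref 1 -> HIT, frames=[4,5,1]
Step 11: ref 1 -> HIT, frames=[4,5,1]
Step 12: ref 2 -> FAULT, evict 5, frames=[4,2,1]
At step 12: evicted page 5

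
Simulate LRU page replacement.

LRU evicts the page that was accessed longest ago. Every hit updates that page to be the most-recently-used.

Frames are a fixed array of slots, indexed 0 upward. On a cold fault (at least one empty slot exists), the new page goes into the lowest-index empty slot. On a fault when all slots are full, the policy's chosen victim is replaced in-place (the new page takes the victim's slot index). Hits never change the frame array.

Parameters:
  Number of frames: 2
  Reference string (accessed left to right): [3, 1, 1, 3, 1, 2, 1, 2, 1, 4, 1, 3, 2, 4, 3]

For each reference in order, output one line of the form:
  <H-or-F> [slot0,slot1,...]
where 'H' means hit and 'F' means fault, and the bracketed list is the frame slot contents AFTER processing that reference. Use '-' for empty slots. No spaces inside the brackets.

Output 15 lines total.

F [3,-]
F [3,1]
H [3,1]
H [3,1]
H [3,1]
F [2,1]
H [2,1]
H [2,1]
H [2,1]
F [4,1]
H [4,1]
F [3,1]
F [3,2]
F [4,2]
F [4,3]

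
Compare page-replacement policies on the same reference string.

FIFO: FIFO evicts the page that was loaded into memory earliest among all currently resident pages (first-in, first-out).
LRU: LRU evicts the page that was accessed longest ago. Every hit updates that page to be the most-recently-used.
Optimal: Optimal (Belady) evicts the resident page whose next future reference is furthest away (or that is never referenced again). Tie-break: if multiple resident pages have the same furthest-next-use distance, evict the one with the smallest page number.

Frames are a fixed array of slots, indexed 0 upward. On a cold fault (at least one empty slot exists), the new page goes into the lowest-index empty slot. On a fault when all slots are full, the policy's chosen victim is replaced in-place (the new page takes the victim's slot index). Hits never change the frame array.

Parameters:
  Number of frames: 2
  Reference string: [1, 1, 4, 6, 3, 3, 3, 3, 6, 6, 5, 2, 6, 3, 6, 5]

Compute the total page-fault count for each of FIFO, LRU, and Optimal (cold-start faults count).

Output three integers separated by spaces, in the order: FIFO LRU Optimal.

--- FIFO ---
  step 0: ref 1 -> FAULT, frames=[1,-] (faults so far: 1)
  step 1: ref 1 -> HIT, frames=[1,-] (faults so far: 1)
  step 2: ref 4 -> FAULT, frames=[1,4] (faults so far: 2)
  step 3: ref 6 -> FAULT, evict 1, frames=[6,4] (faults so far: 3)
  step 4: ref 3 -> FAULT, evict 4, frames=[6,3] (faults so far: 4)
  step 5: ref 3 -> HIT, frames=[6,3] (faults so far: 4)
  step 6: ref 3 -> HIT, frames=[6,3] (faults so far: 4)
  step 7: ref 3 -> HIT, frames=[6,3] (faults so far: 4)
  step 8: ref 6 -> HIT, frames=[6,3] (faults so far: 4)
  step 9: ref 6 -> HIT, frames=[6,3] (faults so far: 4)
  step 10: ref 5 -> FAULT, evict 6, frames=[5,3] (faults so far: 5)
  step 11: ref 2 -> FAULT, evict 3, frames=[5,2] (faults so far: 6)
  step 12: ref 6 -> FAULT, evict 5, frames=[6,2] (faults so far: 7)
  step 13: ref 3 -> FAULT, evict 2, frames=[6,3] (faults so far: 8)
  step 14: ref 6 -> HIT, frames=[6,3] (faults so far: 8)
  step 15: ref 5 -> FAULT, evict 6, frames=[5,3] (faults so far: 9)
  FIFO total faults: 9
--- LRU ---
  step 0: ref 1 -> FAULT, frames=[1,-] (faults so far: 1)
  step 1: ref 1 -> HIT, frames=[1,-] (faults so far: 1)
  step 2: ref 4 -> FAULT, frames=[1,4] (faults so far: 2)
  step 3: ref 6 -> FAULT, evict 1, frames=[6,4] (faults so far: 3)
  step 4: ref 3 -> FAULT, evict 4, frames=[6,3] (faults so far: 4)
  step 5: ref 3 -> HIT, frames=[6,3] (faults so far: 4)
  step 6: ref 3 -> HIT, frames=[6,3] (faults so far: 4)
  step 7: ref 3 -> HIT, frames=[6,3] (faults so far: 4)
  step 8: ref 6 -> HIT, frames=[6,3] (faults so far: 4)
  step 9: ref 6 -> HIT, frames=[6,3] (faults so far: 4)
  step 10: ref 5 -> FAULT, evict 3, frames=[6,5] (faults so far: 5)
  step 11: ref 2 -> FAULT, evict 6, frames=[2,5] (faults so far: 6)
  step 12: ref 6 -> FAULT, evict 5, frames=[2,6] (faults so far: 7)
  step 13: ref 3 -> FAULT, evict 2, frames=[3,6] (faults so far: 8)
  step 14: ref 6 -> HIT, frames=[3,6] (faults so far: 8)
  step 15: ref 5 -> FAULT, evict 3, frames=[5,6] (faults so far: 9)
  LRU total faults: 9
--- Optimal ---
  step 0: ref 1 -> FAULT, frames=[1,-] (faults so far: 1)
  step 1: ref 1 -> HIT, frames=[1,-] (faults so far: 1)
  step 2: ref 4 -> FAULT, frames=[1,4] (faults so far: 2)
  step 3: ref 6 -> FAULT, evict 1, frames=[6,4] (faults so far: 3)
  step 4: ref 3 -> FAULT, evict 4, frames=[6,3] (faults so far: 4)
  step 5: ref 3 -> HIT, frames=[6,3] (faults so far: 4)
  step 6: ref 3 -> HIT, frames=[6,3] (faults so far: 4)
  step 7: ref 3 -> HIT, frames=[6,3] (faults so far: 4)
  step 8: ref 6 -> HIT, frames=[6,3] (faults so far: 4)
  step 9: ref 6 -> HIT, frames=[6,3] (faults so far: 4)
  step 10: ref 5 -> FAULT, evict 3, frames=[6,5] (faults so far: 5)
  step 11: ref 2 -> FAULT, evict 5, frames=[6,2] (faults so far: 6)
  step 12: ref 6 -> HIT, frames=[6,2] (faults so far: 6)
  step 13: ref 3 -> FAULT, evict 2, frames=[6,3] (faults so far: 7)
  step 14: ref 6 -> HIT, frames=[6,3] (faults so far: 7)
  step 15: ref 5 -> FAULT, evict 3, frames=[6,5] (faults so far: 8)
  Optimal total faults: 8

Answer: 9 9 8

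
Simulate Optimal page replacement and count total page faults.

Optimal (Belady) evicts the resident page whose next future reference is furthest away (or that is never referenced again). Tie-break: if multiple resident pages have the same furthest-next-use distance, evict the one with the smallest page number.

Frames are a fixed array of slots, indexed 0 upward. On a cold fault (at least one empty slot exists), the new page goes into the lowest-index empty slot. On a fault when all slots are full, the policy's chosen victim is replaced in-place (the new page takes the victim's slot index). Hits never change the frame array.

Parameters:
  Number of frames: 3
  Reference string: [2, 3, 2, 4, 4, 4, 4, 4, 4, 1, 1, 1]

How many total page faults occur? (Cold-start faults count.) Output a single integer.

Answer: 4

Derivation:
Step 0: ref 2 → FAULT, frames=[2,-,-]
Step 1: ref 3 → FAULT, frames=[2,3,-]
Step 2: ref 2 → HIT, frames=[2,3,-]
Step 3: ref 4 → FAULT, frames=[2,3,4]
Step 4: ref 4 → HIT, frames=[2,3,4]
Step 5: ref 4 → HIT, frames=[2,3,4]
Step 6: ref 4 → HIT, frames=[2,3,4]
Step 7: ref 4 → HIT, frames=[2,3,4]
Step 8: ref 4 → HIT, frames=[2,3,4]
Step 9: ref 1 → FAULT (evict 2), frames=[1,3,4]
Step 10: ref 1 → HIT, frames=[1,3,4]
Step 11: ref 1 → HIT, frames=[1,3,4]
Total faults: 4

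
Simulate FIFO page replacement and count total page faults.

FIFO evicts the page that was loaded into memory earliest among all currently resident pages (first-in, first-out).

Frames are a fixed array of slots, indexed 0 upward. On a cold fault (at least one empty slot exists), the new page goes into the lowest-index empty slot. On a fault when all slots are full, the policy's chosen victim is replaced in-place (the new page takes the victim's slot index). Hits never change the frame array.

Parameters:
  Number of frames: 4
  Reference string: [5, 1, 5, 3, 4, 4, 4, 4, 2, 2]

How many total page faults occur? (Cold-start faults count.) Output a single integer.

Answer: 5

Derivation:
Step 0: ref 5 → FAULT, frames=[5,-,-,-]
Step 1: ref 1 → FAULT, frames=[5,1,-,-]
Step 2: ref 5 → HIT, frames=[5,1,-,-]
Step 3: ref 3 → FAULT, frames=[5,1,3,-]
Step 4: ref 4 → FAULT, frames=[5,1,3,4]
Step 5: ref 4 → HIT, frames=[5,1,3,4]
Step 6: ref 4 → HIT, frames=[5,1,3,4]
Step 7: ref 4 → HIT, frames=[5,1,3,4]
Step 8: ref 2 → FAULT (evict 5), frames=[2,1,3,4]
Step 9: ref 2 → HIT, frames=[2,1,3,4]
Total faults: 5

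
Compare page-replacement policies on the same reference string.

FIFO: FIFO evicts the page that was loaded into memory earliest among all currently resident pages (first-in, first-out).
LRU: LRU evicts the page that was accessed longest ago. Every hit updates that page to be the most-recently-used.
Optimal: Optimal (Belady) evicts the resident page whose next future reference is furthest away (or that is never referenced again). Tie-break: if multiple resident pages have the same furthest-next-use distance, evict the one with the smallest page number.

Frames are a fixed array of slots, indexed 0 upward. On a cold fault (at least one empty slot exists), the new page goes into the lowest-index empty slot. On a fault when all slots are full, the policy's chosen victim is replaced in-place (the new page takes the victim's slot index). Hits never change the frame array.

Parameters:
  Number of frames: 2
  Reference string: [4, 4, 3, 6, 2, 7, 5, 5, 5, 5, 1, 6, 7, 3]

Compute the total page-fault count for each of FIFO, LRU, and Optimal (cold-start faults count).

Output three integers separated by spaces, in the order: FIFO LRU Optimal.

--- FIFO ---
  step 0: ref 4 -> FAULT, frames=[4,-] (faults so far: 1)
  step 1: ref 4 -> HIT, frames=[4,-] (faults so far: 1)
  step 2: ref 3 -> FAULT, frames=[4,3] (faults so far: 2)
  step 3: ref 6 -> FAULT, evict 4, frames=[6,3] (faults so far: 3)
  step 4: ref 2 -> FAULT, evict 3, frames=[6,2] (faults so far: 4)
  step 5: ref 7 -> FAULT, evict 6, frames=[7,2] (faults so far: 5)
  step 6: ref 5 -> FAULT, evict 2, frames=[7,5] (faults so far: 6)
  step 7: ref 5 -> HIT, frames=[7,5] (faults so far: 6)
  step 8: ref 5 -> HIT, frames=[7,5] (faults so far: 6)
  step 9: ref 5 -> HIT, frames=[7,5] (faults so far: 6)
  step 10: ref 1 -> FAULT, evict 7, frames=[1,5] (faults so far: 7)
  step 11: ref 6 -> FAULT, evict 5, frames=[1,6] (faults so far: 8)
  step 12: ref 7 -> FAULT, evict 1, frames=[7,6] (faults so far: 9)
  step 13: ref 3 -> FAULT, evict 6, frames=[7,3] (faults so far: 10)
  FIFO total faults: 10
--- LRU ---
  step 0: ref 4 -> FAULT, frames=[4,-] (faults so far: 1)
  step 1: ref 4 -> HIT, frames=[4,-] (faults so far: 1)
  step 2: ref 3 -> FAULT, frames=[4,3] (faults so far: 2)
  step 3: ref 6 -> FAULT, evict 4, frames=[6,3] (faults so far: 3)
  step 4: ref 2 -> FAULT, evict 3, frames=[6,2] (faults so far: 4)
  step 5: ref 7 -> FAULT, evict 6, frames=[7,2] (faults so far: 5)
  step 6: ref 5 -> FAULT, evict 2, frames=[7,5] (faults so far: 6)
  step 7: ref 5 -> HIT, frames=[7,5] (faults so far: 6)
  step 8: ref 5 -> HIT, frames=[7,5] (faults so far: 6)
  step 9: ref 5 -> HIT, frames=[7,5] (faults so far: 6)
  step 10: ref 1 -> FAULT, evict 7, frames=[1,5] (faults so far: 7)
  step 11: ref 6 -> FAULT, evict 5, frames=[1,6] (faults so far: 8)
  step 12: ref 7 -> FAULT, evict 1, frames=[7,6] (faults so far: 9)
  step 13: ref 3 -> FAULT, evict 6, frames=[7,3] (faults so far: 10)
  LRU total faults: 10
--- Optimal ---
  step 0: ref 4 -> FAULT, frames=[4,-] (faults so far: 1)
  step 1: ref 4 -> HIT, frames=[4,-] (faults so far: 1)
  step 2: ref 3 -> FAULT, frames=[4,3] (faults so far: 2)
  step 3: ref 6 -> FAULT, evict 4, frames=[6,3] (faults so far: 3)
  step 4: ref 2 -> FAULT, evict 3, frames=[6,2] (faults so far: 4)
  step 5: ref 7 -> FAULT, evict 2, frames=[6,7] (faults so far: 5)
  step 6: ref 5 -> FAULT, evict 7, frames=[6,5] (faults so far: 6)
  step 7: ref 5 -> HIT, frames=[6,5] (faults so far: 6)
  step 8: ref 5 -> HIT, frames=[6,5] (faults so far: 6)
  step 9: ref 5 -> HIT, frames=[6,5] (faults so far: 6)
  step 10: ref 1 -> FAULT, evict 5, frames=[6,1] (faults so far: 7)
  step 11: ref 6 -> HIT, frames=[6,1] (faults so far: 7)
  step 12: ref 7 -> FAULT, evict 1, frames=[6,7] (faults so far: 8)
  step 13: ref 3 -> FAULT, evict 6, frames=[3,7] (faults so far: 9)
  Optimal total faults: 9

Answer: 10 10 9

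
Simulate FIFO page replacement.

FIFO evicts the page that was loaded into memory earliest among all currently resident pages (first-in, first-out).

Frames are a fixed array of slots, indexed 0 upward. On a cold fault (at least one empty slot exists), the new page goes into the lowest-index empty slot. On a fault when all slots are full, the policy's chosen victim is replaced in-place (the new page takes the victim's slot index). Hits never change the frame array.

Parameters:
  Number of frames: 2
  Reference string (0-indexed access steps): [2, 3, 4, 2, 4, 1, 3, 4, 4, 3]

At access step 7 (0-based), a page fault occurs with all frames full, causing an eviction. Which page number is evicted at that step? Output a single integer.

Answer: 1

Derivation:
Step 0: ref 2 -> FAULT, frames=[2,-]
Step 1: ref 3 -> FAULT, frames=[2,3]
Step 2: ref 4 -> FAULT, evict 2, frames=[4,3]
Step 3: ref 2 -> FAULT, evict 3, frames=[4,2]
Step 4: ref 4 -> HIT, frames=[4,2]
Step 5: ref 1 -> FAULT, evict 4, frames=[1,2]
Step 6: ref 3 -> FAULT, evict 2, frames=[1,3]
Step 7: ref 4 -> FAULT, evict 1, frames=[4,3]
At step 7: evicted page 1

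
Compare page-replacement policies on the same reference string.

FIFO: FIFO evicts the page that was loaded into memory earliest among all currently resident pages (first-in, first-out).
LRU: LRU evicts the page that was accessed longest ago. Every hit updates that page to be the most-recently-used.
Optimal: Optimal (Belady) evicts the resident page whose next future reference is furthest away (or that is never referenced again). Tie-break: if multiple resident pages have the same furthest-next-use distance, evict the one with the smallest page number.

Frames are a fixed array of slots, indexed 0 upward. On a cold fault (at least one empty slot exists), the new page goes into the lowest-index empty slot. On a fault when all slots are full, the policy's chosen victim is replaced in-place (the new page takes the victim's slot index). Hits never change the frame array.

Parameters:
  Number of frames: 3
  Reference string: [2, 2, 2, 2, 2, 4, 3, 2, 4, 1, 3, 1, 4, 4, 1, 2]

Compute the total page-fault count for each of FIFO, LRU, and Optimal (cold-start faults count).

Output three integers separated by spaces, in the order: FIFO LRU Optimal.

Answer: 5 6 5

Derivation:
--- FIFO ---
  step 0: ref 2 -> FAULT, frames=[2,-,-] (faults so far: 1)
  step 1: ref 2 -> HIT, frames=[2,-,-] (faults so far: 1)
  step 2: ref 2 -> HIT, frames=[2,-,-] (faults so far: 1)
  step 3: ref 2 -> HIT, frames=[2,-,-] (faults so far: 1)
  step 4: ref 2 -> HIT, frames=[2,-,-] (faults so far: 1)
  step 5: ref 4 -> FAULT, frames=[2,4,-] (faults so far: 2)
  step 6: ref 3 -> FAULT, frames=[2,4,3] (faults so far: 3)
  step 7: ref 2 -> HIT, frames=[2,4,3] (faults so far: 3)
  step 8: ref 4 -> HIT, frames=[2,4,3] (faults so far: 3)
  step 9: ref 1 -> FAULT, evict 2, frames=[1,4,3] (faults so far: 4)
  step 10: ref 3 -> HIT, frames=[1,4,3] (faults so far: 4)
  step 11: ref 1 -> HIT, frames=[1,4,3] (faults so far: 4)
  step 12: ref 4 -> HIT, frames=[1,4,3] (faults so far: 4)
  step 13: ref 4 -> HIT, frames=[1,4,3] (faults so far: 4)
  step 14: ref 1 -> HIT, frames=[1,4,3] (faults so far: 4)
  step 15: ref 2 -> FAULT, evict 4, frames=[1,2,3] (faults so far: 5)
  FIFO total faults: 5
--- LRU ---
  step 0: ref 2 -> FAULT, frames=[2,-,-] (faults so far: 1)
  step 1: ref 2 -> HIT, frames=[2,-,-] (faults so far: 1)
  step 2: ref 2 -> HIT, frames=[2,-,-] (faults so far: 1)
  step 3: ref 2 -> HIT, frames=[2,-,-] (faults so far: 1)
  step 4: ref 2 -> HIT, frames=[2,-,-] (faults so far: 1)
  step 5: ref 4 -> FAULT, frames=[2,4,-] (faults so far: 2)
  step 6: ref 3 -> FAULT, frames=[2,4,3] (faults so far: 3)
  step 7: ref 2 -> HIT, frames=[2,4,3] (faults so far: 3)
  step 8: ref 4 -> HIT, frames=[2,4,3] (faults so far: 3)
  step 9: ref 1 -> FAULT, evict 3, frames=[2,4,1] (faults so far: 4)
  step 10: ref 3 -> FAULT, evict 2, frames=[3,4,1] (faults so far: 5)
  step 11: ref 1 -> HIT, frames=[3,4,1] (faults so far: 5)
  step 12: ref 4 -> HIT, frames=[3,4,1] (faults so far: 5)
  step 13: ref 4 -> HIT, frames=[3,4,1] (faults so far: 5)
  step 14: ref 1 -> HIT, frames=[3,4,1] (faults so far: 5)
  step 15: ref 2 -> FAULT, evict 3, frames=[2,4,1] (faults so far: 6)
  LRU total faults: 6
--- Optimal ---
  step 0: ref 2 -> FAULT, frames=[2,-,-] (faults so far: 1)
  step 1: ref 2 -> HIT, frames=[2,-,-] (faults so far: 1)
  step 2: ref 2 -> HIT, frames=[2,-,-] (faults so far: 1)
  step 3: ref 2 -> HIT, frames=[2,-,-] (faults so far: 1)
  step 4: ref 2 -> HIT, frames=[2,-,-] (faults so far: 1)
  step 5: ref 4 -> FAULT, frames=[2,4,-] (faults so far: 2)
  step 6: ref 3 -> FAULT, frames=[2,4,3] (faults so far: 3)
  step 7: ref 2 -> HIT, frames=[2,4,3] (faults so far: 3)
  step 8: ref 4 -> HIT, frames=[2,4,3] (faults so far: 3)
  step 9: ref 1 -> FAULT, evict 2, frames=[1,4,3] (faults so far: 4)
  step 10: ref 3 -> HIT, frames=[1,4,3] (faults so far: 4)
  step 11: ref 1 -> HIT, frames=[1,4,3] (faults so far: 4)
  step 12: ref 4 -> HIT, frames=[1,4,3] (faults so far: 4)
  step 13: ref 4 -> HIT, frames=[1,4,3] (faults so far: 4)
  step 14: ref 1 -> HIT, frames=[1,4,3] (faults so far: 4)
  step 15: ref 2 -> FAULT, evict 1, frames=[2,4,3] (faults so far: 5)
  Optimal total faults: 5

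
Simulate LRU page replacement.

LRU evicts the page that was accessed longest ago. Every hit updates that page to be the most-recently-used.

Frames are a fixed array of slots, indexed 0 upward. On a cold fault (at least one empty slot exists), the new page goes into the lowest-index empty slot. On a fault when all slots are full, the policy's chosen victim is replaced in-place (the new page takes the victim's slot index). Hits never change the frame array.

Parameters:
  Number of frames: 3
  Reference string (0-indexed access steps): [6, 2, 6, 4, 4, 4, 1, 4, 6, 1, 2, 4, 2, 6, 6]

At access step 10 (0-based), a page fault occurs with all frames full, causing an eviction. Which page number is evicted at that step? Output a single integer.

Answer: 4

Derivation:
Step 0: ref 6 -> FAULT, frames=[6,-,-]
Step 1: ref 2 -> FAULT, frames=[6,2,-]
Step 2: ref 6 -> HIT, frames=[6,2,-]
Step 3: ref 4 -> FAULT, frames=[6,2,4]
Step 4: ref 4 -> HIT, frames=[6,2,4]
Step 5: ref 4 -> HIT, frames=[6,2,4]
Step 6: ref 1 -> FAULT, evict 2, frames=[6,1,4]
Step 7: ref 4 -> HIT, frames=[6,1,4]
Step 8: ref 6 -> HIT, frames=[6,1,4]
Step 9: ref 1 -> HIT, frames=[6,1,4]
Step 10: ref 2 -> FAULT, evict 4, frames=[6,1,2]
At step 10: evicted page 4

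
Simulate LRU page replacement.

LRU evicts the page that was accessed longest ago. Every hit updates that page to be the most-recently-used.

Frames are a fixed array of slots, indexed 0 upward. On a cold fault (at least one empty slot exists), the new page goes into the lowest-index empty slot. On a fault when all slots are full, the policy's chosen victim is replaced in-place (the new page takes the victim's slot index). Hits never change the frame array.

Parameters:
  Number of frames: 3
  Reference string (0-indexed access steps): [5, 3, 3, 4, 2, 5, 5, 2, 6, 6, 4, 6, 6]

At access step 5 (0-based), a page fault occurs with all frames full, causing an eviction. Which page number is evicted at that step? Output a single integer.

Answer: 3

Derivation:
Step 0: ref 5 -> FAULT, frames=[5,-,-]
Step 1: ref 3 -> FAULT, frames=[5,3,-]
Step 2: ref 3 -> HIT, frames=[5,3,-]
Step 3: ref 4 -> FAULT, frames=[5,3,4]
Step 4: ref 2 -> FAULT, evict 5, frames=[2,3,4]
Step 5: ref 5 -> FAULT, evict 3, frames=[2,5,4]
At step 5: evicted page 3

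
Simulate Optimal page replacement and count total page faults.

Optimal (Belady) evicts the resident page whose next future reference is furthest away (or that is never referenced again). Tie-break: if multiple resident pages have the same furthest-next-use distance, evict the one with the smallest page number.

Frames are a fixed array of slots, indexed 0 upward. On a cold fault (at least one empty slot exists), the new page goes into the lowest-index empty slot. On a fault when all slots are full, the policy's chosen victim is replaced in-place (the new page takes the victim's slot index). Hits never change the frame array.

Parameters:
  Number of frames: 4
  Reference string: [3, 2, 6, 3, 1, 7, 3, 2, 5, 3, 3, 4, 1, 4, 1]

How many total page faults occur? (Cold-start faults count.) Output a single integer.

Step 0: ref 3 → FAULT, frames=[3,-,-,-]
Step 1: ref 2 → FAULT, frames=[3,2,-,-]
Step 2: ref 6 → FAULT, frames=[3,2,6,-]
Step 3: ref 3 → HIT, frames=[3,2,6,-]
Step 4: ref 1 → FAULT, frames=[3,2,6,1]
Step 5: ref 7 → FAULT (evict 6), frames=[3,2,7,1]
Step 6: ref 3 → HIT, frames=[3,2,7,1]
Step 7: ref 2 → HIT, frames=[3,2,7,1]
Step 8: ref 5 → FAULT (evict 2), frames=[3,5,7,1]
Step 9: ref 3 → HIT, frames=[3,5,7,1]
Step 10: ref 3 → HIT, frames=[3,5,7,1]
Step 11: ref 4 → FAULT (evict 3), frames=[4,5,7,1]
Step 12: ref 1 → HIT, frames=[4,5,7,1]
Step 13: ref 4 → HIT, frames=[4,5,7,1]
Step 14: ref 1 → HIT, frames=[4,5,7,1]
Total faults: 7

Answer: 7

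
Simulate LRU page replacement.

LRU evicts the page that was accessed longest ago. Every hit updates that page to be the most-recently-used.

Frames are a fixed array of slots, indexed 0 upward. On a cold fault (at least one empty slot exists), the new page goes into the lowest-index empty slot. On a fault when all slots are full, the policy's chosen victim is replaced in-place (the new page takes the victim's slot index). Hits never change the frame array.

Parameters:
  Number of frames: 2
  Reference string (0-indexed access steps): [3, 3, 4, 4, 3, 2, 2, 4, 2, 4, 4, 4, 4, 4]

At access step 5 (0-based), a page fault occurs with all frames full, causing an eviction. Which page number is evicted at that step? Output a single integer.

Answer: 4

Derivation:
Step 0: ref 3 -> FAULT, frames=[3,-]
Step 1: ref 3 -> HIT, frames=[3,-]
Step 2: ref 4 -> FAULT, frames=[3,4]
Step 3: ref 4 -> HIT, frames=[3,4]
Step 4: ref 3 -> HIT, frames=[3,4]
Step 5: ref 2 -> FAULT, evict 4, frames=[3,2]
At step 5: evicted page 4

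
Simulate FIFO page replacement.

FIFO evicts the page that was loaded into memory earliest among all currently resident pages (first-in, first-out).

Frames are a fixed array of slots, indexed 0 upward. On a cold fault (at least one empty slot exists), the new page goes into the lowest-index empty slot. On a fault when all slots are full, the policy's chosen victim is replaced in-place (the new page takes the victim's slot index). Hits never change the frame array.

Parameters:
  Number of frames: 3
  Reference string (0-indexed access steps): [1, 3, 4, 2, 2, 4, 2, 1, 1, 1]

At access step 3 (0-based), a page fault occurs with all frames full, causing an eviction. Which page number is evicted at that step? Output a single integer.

Answer: 1

Derivation:
Step 0: ref 1 -> FAULT, frames=[1,-,-]
Step 1: ref 3 -> FAULT, frames=[1,3,-]
Step 2: ref 4 -> FAULT, frames=[1,3,4]
Step 3: ref 2 -> FAULT, evict 1, frames=[2,3,4]
At step 3: evicted page 1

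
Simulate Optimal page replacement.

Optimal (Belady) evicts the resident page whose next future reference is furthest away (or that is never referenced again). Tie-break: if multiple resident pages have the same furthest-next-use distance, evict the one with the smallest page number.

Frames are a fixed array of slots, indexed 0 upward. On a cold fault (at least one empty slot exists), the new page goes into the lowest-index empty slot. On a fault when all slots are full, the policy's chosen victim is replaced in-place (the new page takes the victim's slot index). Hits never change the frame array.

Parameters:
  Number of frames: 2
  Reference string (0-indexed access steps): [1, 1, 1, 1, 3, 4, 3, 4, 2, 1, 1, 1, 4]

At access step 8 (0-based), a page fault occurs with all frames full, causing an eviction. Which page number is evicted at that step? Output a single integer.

Step 0: ref 1 -> FAULT, frames=[1,-]
Step 1: ref 1 -> HIT, frames=[1,-]
Step 2: ref 1 -> HIT, frames=[1,-]
Step 3: ref 1 -> HIT, frames=[1,-]
Step 4: ref 3 -> FAULT, frames=[1,3]
Step 5: ref 4 -> FAULT, evict 1, frames=[4,3]
Step 6: ref 3 -> HIT, frames=[4,3]
Step 7: ref 4 -> HIT, frames=[4,3]
Step 8: ref 2 -> FAULT, evict 3, frames=[4,2]
At step 8: evicted page 3

Answer: 3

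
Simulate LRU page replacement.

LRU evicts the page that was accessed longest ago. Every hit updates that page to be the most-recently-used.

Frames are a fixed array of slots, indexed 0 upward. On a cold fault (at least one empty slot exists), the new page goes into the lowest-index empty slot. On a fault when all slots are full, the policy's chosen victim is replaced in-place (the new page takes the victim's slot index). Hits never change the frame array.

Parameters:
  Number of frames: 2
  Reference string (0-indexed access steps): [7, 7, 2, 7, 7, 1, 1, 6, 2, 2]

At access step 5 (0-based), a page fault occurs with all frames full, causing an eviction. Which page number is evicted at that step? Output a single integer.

Step 0: ref 7 -> FAULT, frames=[7,-]
Step 1: ref 7 -> HIT, frames=[7,-]
Step 2: ref 2 -> FAULT, frames=[7,2]
Step 3: ref 7 -> HIT, frames=[7,2]
Step 4: ref 7 -> HIT, frames=[7,2]
Step 5: ref 1 -> FAULT, evict 2, frames=[7,1]
At step 5: evicted page 2

Answer: 2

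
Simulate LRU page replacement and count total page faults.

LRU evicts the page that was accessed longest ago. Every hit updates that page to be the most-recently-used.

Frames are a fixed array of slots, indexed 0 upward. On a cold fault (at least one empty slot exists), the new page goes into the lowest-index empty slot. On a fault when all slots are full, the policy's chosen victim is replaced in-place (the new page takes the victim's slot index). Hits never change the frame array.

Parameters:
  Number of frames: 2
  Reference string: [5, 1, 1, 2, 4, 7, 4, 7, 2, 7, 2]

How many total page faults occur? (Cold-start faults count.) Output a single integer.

Answer: 6

Derivation:
Step 0: ref 5 → FAULT, frames=[5,-]
Step 1: ref 1 → FAULT, frames=[5,1]
Step 2: ref 1 → HIT, frames=[5,1]
Step 3: ref 2 → FAULT (evict 5), frames=[2,1]
Step 4: ref 4 → FAULT (evict 1), frames=[2,4]
Step 5: ref 7 → FAULT (evict 2), frames=[7,4]
Step 6: ref 4 → HIT, frames=[7,4]
Step 7: ref 7 → HIT, frames=[7,4]
Step 8: ref 2 → FAULT (evict 4), frames=[7,2]
Step 9: ref 7 → HIT, frames=[7,2]
Step 10: ref 2 → HIT, frames=[7,2]
Total faults: 6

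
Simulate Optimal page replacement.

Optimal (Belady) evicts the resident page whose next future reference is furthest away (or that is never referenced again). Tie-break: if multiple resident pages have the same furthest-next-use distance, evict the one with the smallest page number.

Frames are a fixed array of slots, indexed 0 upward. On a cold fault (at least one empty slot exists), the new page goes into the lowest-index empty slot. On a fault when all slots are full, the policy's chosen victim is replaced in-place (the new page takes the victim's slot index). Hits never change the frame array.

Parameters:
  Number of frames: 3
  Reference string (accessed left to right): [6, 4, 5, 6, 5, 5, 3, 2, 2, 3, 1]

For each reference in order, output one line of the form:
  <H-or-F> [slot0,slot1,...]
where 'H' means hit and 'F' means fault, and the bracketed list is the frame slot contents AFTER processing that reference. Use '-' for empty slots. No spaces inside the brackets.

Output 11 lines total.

F [6,-,-]
F [6,4,-]
F [6,4,5]
H [6,4,5]
H [6,4,5]
H [6,4,5]
F [6,3,5]
F [6,3,2]
H [6,3,2]
H [6,3,2]
F [6,3,1]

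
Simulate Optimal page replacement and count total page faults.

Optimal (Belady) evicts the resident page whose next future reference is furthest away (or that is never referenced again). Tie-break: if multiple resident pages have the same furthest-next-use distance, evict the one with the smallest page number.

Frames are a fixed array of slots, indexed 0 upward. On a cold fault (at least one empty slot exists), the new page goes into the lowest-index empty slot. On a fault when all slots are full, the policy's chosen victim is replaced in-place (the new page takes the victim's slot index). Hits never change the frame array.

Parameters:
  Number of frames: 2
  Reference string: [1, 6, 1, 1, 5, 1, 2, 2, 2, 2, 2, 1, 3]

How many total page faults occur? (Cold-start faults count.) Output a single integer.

Step 0: ref 1 → FAULT, frames=[1,-]
Step 1: ref 6 → FAULT, frames=[1,6]
Step 2: ref 1 → HIT, frames=[1,6]
Step 3: ref 1 → HIT, frames=[1,6]
Step 4: ref 5 → FAULT (evict 6), frames=[1,5]
Step 5: ref 1 → HIT, frames=[1,5]
Step 6: ref 2 → FAULT (evict 5), frames=[1,2]
Step 7: ref 2 → HIT, frames=[1,2]
Step 8: ref 2 → HIT, frames=[1,2]
Step 9: ref 2 → HIT, frames=[1,2]
Step 10: ref 2 → HIT, frames=[1,2]
Step 11: ref 1 → HIT, frames=[1,2]
Step 12: ref 3 → FAULT (evict 1), frames=[3,2]
Total faults: 5

Answer: 5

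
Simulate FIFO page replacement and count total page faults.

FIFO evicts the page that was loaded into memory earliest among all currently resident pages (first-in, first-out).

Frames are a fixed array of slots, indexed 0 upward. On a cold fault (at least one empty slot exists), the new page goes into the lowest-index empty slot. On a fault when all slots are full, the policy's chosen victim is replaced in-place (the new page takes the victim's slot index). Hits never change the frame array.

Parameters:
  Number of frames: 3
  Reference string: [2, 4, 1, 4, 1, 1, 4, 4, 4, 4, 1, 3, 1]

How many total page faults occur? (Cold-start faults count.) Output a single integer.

Answer: 4

Derivation:
Step 0: ref 2 → FAULT, frames=[2,-,-]
Step 1: ref 4 → FAULT, frames=[2,4,-]
Step 2: ref 1 → FAULT, frames=[2,4,1]
Step 3: ref 4 → HIT, frames=[2,4,1]
Step 4: ref 1 → HIT, frames=[2,4,1]
Step 5: ref 1 → HIT, frames=[2,4,1]
Step 6: ref 4 → HIT, frames=[2,4,1]
Step 7: ref 4 → HIT, frames=[2,4,1]
Step 8: ref 4 → HIT, frames=[2,4,1]
Step 9: ref 4 → HIT, frames=[2,4,1]
Step 10: ref 1 → HIT, frames=[2,4,1]
Step 11: ref 3 → FAULT (evict 2), frames=[3,4,1]
Step 12: ref 1 → HIT, frames=[3,4,1]
Total faults: 4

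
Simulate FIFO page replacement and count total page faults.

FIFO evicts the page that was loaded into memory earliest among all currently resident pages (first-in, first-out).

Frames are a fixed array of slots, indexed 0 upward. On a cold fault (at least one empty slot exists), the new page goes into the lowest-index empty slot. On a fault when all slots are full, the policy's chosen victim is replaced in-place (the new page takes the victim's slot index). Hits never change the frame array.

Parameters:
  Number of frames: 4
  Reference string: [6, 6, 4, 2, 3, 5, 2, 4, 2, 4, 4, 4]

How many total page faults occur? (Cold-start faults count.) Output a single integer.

Step 0: ref 6 → FAULT, frames=[6,-,-,-]
Step 1: ref 6 → HIT, frames=[6,-,-,-]
Step 2: ref 4 → FAULT, frames=[6,4,-,-]
Step 3: ref 2 → FAULT, frames=[6,4,2,-]
Step 4: ref 3 → FAULT, frames=[6,4,2,3]
Step 5: ref 5 → FAULT (evict 6), frames=[5,4,2,3]
Step 6: ref 2 → HIT, frames=[5,4,2,3]
Step 7: ref 4 → HIT, frames=[5,4,2,3]
Step 8: ref 2 → HIT, frames=[5,4,2,3]
Step 9: ref 4 → HIT, frames=[5,4,2,3]
Step 10: ref 4 → HIT, frames=[5,4,2,3]
Step 11: ref 4 → HIT, frames=[5,4,2,3]
Total faults: 5

Answer: 5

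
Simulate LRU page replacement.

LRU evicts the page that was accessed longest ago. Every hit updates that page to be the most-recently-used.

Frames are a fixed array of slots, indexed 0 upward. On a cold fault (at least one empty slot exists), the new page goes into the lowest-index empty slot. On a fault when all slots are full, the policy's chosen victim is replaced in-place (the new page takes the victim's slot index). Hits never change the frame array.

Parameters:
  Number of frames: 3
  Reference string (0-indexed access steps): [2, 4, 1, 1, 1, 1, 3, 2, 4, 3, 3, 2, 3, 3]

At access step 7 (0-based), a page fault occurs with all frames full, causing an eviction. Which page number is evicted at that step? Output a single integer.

Step 0: ref 2 -> FAULT, frames=[2,-,-]
Step 1: ref 4 -> FAULT, frames=[2,4,-]
Step 2: ref 1 -> FAULT, frames=[2,4,1]
Step 3: ref 1 -> HIT, frames=[2,4,1]
Step 4: ref 1 -> HIT, frames=[2,4,1]
Step 5: ref 1 -> HIT, frames=[2,4,1]
Step 6: ref 3 -> FAULT, evict 2, frames=[3,4,1]
Step 7: ref 2 -> FAULT, evict 4, frames=[3,2,1]
At step 7: evicted page 4

Answer: 4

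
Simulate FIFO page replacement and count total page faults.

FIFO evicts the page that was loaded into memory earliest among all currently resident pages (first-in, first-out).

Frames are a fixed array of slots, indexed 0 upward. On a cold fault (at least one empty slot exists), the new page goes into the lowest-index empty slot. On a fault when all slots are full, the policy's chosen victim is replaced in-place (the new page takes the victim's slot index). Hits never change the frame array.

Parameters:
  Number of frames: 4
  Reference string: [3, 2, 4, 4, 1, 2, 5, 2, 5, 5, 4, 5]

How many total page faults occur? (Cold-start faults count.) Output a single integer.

Answer: 5

Derivation:
Step 0: ref 3 → FAULT, frames=[3,-,-,-]
Step 1: ref 2 → FAULT, frames=[3,2,-,-]
Step 2: ref 4 → FAULT, frames=[3,2,4,-]
Step 3: ref 4 → HIT, frames=[3,2,4,-]
Step 4: ref 1 → FAULT, frames=[3,2,4,1]
Step 5: ref 2 → HIT, frames=[3,2,4,1]
Step 6: ref 5 → FAULT (evict 3), frames=[5,2,4,1]
Step 7: ref 2 → HIT, frames=[5,2,4,1]
Step 8: ref 5 → HIT, frames=[5,2,4,1]
Step 9: ref 5 → HIT, frames=[5,2,4,1]
Step 10: ref 4 → HIT, frames=[5,2,4,1]
Step 11: ref 5 → HIT, frames=[5,2,4,1]
Total faults: 5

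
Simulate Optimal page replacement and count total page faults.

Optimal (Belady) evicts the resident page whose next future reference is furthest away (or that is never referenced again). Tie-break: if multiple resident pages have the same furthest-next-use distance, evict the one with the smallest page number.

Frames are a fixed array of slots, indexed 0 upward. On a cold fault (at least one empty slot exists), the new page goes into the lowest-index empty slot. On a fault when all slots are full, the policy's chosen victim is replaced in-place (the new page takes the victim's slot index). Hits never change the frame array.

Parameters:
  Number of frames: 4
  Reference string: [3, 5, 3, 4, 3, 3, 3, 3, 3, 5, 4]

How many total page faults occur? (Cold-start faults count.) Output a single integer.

Answer: 3

Derivation:
Step 0: ref 3 → FAULT, frames=[3,-,-,-]
Step 1: ref 5 → FAULT, frames=[3,5,-,-]
Step 2: ref 3 → HIT, frames=[3,5,-,-]
Step 3: ref 4 → FAULT, frames=[3,5,4,-]
Step 4: ref 3 → HIT, frames=[3,5,4,-]
Step 5: ref 3 → HIT, frames=[3,5,4,-]
Step 6: ref 3 → HIT, frames=[3,5,4,-]
Step 7: ref 3 → HIT, frames=[3,5,4,-]
Step 8: ref 3 → HIT, frames=[3,5,4,-]
Step 9: ref 5 → HIT, frames=[3,5,4,-]
Step 10: ref 4 → HIT, frames=[3,5,4,-]
Total faults: 3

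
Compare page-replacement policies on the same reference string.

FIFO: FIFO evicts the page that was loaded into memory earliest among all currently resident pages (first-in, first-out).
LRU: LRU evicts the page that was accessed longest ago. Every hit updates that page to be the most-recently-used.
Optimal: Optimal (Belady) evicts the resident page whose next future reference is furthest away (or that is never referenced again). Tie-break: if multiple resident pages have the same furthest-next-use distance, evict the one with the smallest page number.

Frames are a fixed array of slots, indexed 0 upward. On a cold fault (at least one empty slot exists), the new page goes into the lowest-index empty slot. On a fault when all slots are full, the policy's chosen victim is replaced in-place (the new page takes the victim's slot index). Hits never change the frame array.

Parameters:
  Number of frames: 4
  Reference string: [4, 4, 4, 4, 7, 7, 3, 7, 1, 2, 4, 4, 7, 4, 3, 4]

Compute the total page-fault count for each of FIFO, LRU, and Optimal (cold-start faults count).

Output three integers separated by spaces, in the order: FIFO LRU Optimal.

Answer: 8 7 5

Derivation:
--- FIFO ---
  step 0: ref 4 -> FAULT, frames=[4,-,-,-] (faults so far: 1)
  step 1: ref 4 -> HIT, frames=[4,-,-,-] (faults so far: 1)
  step 2: ref 4 -> HIT, frames=[4,-,-,-] (faults so far: 1)
  step 3: ref 4 -> HIT, frames=[4,-,-,-] (faults so far: 1)
  step 4: ref 7 -> FAULT, frames=[4,7,-,-] (faults so far: 2)
  step 5: ref 7 -> HIT, frames=[4,7,-,-] (faults so far: 2)
  step 6: ref 3 -> FAULT, frames=[4,7,3,-] (faults so far: 3)
  step 7: ref 7 -> HIT, frames=[4,7,3,-] (faults so far: 3)
  step 8: ref 1 -> FAULT, frames=[4,7,3,1] (faults so far: 4)
  step 9: ref 2 -> FAULT, evict 4, frames=[2,7,3,1] (faults so far: 5)
  step 10: ref 4 -> FAULT, evict 7, frames=[2,4,3,1] (faults so far: 6)
  step 11: ref 4 -> HIT, frames=[2,4,3,1] (faults so far: 6)
  step 12: ref 7 -> FAULT, evict 3, frames=[2,4,7,1] (faults so far: 7)
  step 13: ref 4 -> HIT, frames=[2,4,7,1] (faults so far: 7)
  step 14: ref 3 -> FAULT, evict 1, frames=[2,4,7,3] (faults so far: 8)
  step 15: ref 4 -> HIT, frames=[2,4,7,3] (faults so far: 8)
  FIFO total faults: 8
--- LRU ---
  step 0: ref 4 -> FAULT, frames=[4,-,-,-] (faults so far: 1)
  step 1: ref 4 -> HIT, frames=[4,-,-,-] (faults so far: 1)
  step 2: ref 4 -> HIT, frames=[4,-,-,-] (faults so far: 1)
  step 3: ref 4 -> HIT, frames=[4,-,-,-] (faults so far: 1)
  step 4: ref 7 -> FAULT, frames=[4,7,-,-] (faults so far: 2)
  step 5: ref 7 -> HIT, frames=[4,7,-,-] (faults so far: 2)
  step 6: ref 3 -> FAULT, frames=[4,7,3,-] (faults so far: 3)
  step 7: ref 7 -> HIT, frames=[4,7,3,-] (faults so far: 3)
  step 8: ref 1 -> FAULT, frames=[4,7,3,1] (faults so far: 4)
  step 9: ref 2 -> FAULT, evict 4, frames=[2,7,3,1] (faults so far: 5)
  step 10: ref 4 -> FAULT, evict 3, frames=[2,7,4,1] (faults so far: 6)
  step 11: ref 4 -> HIT, frames=[2,7,4,1] (faults so far: 6)
  step 12: ref 7 -> HIT, frames=[2,7,4,1] (faults so far: 6)
  step 13: ref 4 -> HIT, frames=[2,7,4,1] (faults so far: 6)
  step 14: ref 3 -> FAULT, evict 1, frames=[2,7,4,3] (faults so far: 7)
  step 15: ref 4 -> HIT, frames=[2,7,4,3] (faults so far: 7)
  LRU total faults: 7
--- Optimal ---
  step 0: ref 4 -> FAULT, frames=[4,-,-,-] (faults so far: 1)
  step 1: ref 4 -> HIT, frames=[4,-,-,-] (faults so far: 1)
  step 2: ref 4 -> HIT, frames=[4,-,-,-] (faults so far: 1)
  step 3: ref 4 -> HIT, frames=[4,-,-,-] (faults so far: 1)
  step 4: ref 7 -> FAULT, frames=[4,7,-,-] (faults so far: 2)
  step 5: ref 7 -> HIT, frames=[4,7,-,-] (faults so far: 2)
  step 6: ref 3 -> FAULT, frames=[4,7,3,-] (faults so far: 3)
  step 7: ref 7 -> HIT, frames=[4,7,3,-] (faults so far: 3)
  step 8: ref 1 -> FAULT, frames=[4,7,3,1] (faults so far: 4)
  step 9: ref 2 -> FAULT, evict 1, frames=[4,7,3,2] (faults so far: 5)
  step 10: ref 4 -> HIT, frames=[4,7,3,2] (faults so far: 5)
  step 11: ref 4 -> HIT, frames=[4,7,3,2] (faults so far: 5)
  step 12: ref 7 -> HIT, frames=[4,7,3,2] (faults so far: 5)
  step 13: ref 4 -> HIT, frames=[4,7,3,2] (faults so far: 5)
  step 14: ref 3 -> HIT, frames=[4,7,3,2] (faults so far: 5)
  step 15: ref 4 -> HIT, frames=[4,7,3,2] (faults so far: 5)
  Optimal total faults: 5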